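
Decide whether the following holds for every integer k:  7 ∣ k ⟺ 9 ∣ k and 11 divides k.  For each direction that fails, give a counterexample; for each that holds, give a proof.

[⇒] This fails: take k = 7. Certainly 7 ∣ 7, but 9 ∤ 7.

[⇐] This fails: take k = 99. Both 9 ∣ 99 and 11 ∣ 99, yet 99 is not a multiple of 7 (since 99 = 14·7 + 1), so 7 ∤ 99.

(⇒) fails and (⇐) fails.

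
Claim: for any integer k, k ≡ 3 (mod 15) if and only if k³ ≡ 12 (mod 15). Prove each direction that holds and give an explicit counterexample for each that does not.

Equivalent; both directions hold.

[⇐] Suppose k³ ≡ 12 (mod 15). The only residue r in {0, …, 14} with r³ ≡ 12 (mod 15) is r = 3, so k ≡ 3 (mod 15).

[⇒] Suppose k ≡ 3 (mod 15). Write k = 15j + 3. Then (15j + 3)³ = 3375j³ + 2025j² + 405j + 27 = 15(225j³ + 135j² + 27j + 1) + 12, so k³ ≡ 12 (mod 15).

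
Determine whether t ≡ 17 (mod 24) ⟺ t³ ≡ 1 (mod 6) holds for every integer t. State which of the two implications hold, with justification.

(⇒) This fails: take t = 17. Then 17 ≡ 17 (mod 24), but 17³ = 4913 ≡ 5 (mod 6), not 1.

(⇐) This fails: take t = 1. Then 1³ = 1 ≡ 1 (mod 6), yet 1 ≡ 1 (mod 24), not 17.

Neither implication holds.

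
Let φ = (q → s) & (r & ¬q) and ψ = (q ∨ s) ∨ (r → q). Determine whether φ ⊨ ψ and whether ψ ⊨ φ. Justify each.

(⇒) This fails. Under q = F, s = F, r = T, the left side is true but the right side is false.

(⇐) This fails. Under q = F, s = F, r = F, the left side is false but the right side is true.

Neither direction holds.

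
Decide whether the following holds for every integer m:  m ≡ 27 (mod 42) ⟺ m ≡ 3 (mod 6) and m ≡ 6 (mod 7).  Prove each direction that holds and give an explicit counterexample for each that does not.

(⇒) Suppose m ≡ 27 (mod 42); write m = 42j + 27. Since 6 ∣ 42, reducing mod 6 gives m ≡ 27 ≡ 3 (mod 6); since 7 ∣ 42, reducing mod 7 gives m ≡ 27 ≡ 6 (mod 7).

(⇐) Conversely, if m ≡ 3 (mod 6) and m ≡ 6 (mod 7), then by the Chinese remainder theorem m ≡ 27 (mod 42). This is exactly m ≡ 27 (mod 42).

Equivalent; both directions hold.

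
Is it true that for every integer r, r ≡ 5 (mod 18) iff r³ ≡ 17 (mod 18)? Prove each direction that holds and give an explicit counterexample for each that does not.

Not equivalent: only (⇒) holds.

[⇒] Suppose r ≡ 5 (mod 18). Write r = 18j + 5. Then (18j + 5)³ = 5832j³ + 4860j² + 1350j + 125 = 18(324j³ + 270j² + 75j + 6) + 17, so r³ ≡ 17 (mod 18).

[⇐] This fails: take r = 11. Then 11³ = 1331 ≡ 17 (mod 18), yet 11 ≡ 11 (mod 18), not 5.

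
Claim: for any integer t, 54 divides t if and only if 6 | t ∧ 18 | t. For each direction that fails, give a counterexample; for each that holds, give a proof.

(←) This fails: take t = 18. Both 6 ∣ 18 and 18 ∣ 18, yet 18 is not a multiple of 54 (since 18 = 0·54 + 18), so 54 ∤ 18.

(→) If 54 ∣ t, write t = 54q. Since 54 = 9·6, t = 6·(9q), so 6 ∣ t; and since 54 = 3·18, t = 18·(3q), so 18 ∣ t.

Only the forward direction holds.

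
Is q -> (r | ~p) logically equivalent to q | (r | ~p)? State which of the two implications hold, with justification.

(→) This fails. Under q = F, r = F, p = T, the left side is true but the right side is false.

(←) This fails. Under q = T, r = F, p = T, the left side is false but the right side is true.

(⇒) fails and (⇐) fails.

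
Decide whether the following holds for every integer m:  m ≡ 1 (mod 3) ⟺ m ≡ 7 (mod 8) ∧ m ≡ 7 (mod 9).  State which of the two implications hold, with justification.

Converse. If m ≡ 7 (mod 8) and m ≡ 7 (mod 9), then by the Chinese remainder theorem m ≡ 7 (mod 72). Since 7 ≡ 1 (mod 3) and 3 ∣ 72, we get m ≡ 1 (mod 3).

Forward direction. This fails: m = 1 gives 1 ≡ 1 (mod 3) but 1 ≡ 1 (mod 8), so the conjunction on the right does not hold.

Not equivalent: only (⇐) holds.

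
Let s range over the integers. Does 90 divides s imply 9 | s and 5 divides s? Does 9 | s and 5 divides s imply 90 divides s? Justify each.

(←) This fails: take s = 45. Both 9 ∣ 45 and 5 ∣ 45, yet 45 is not a multiple of 90 (since 45 = 0·90 + 45), so 90 ∤ 45.

(→) If 90 ∣ s, write s = 90q. Since 90 = 10·9, s = 9·(10q), so 9 ∣ s; and since 90 = 18·5, s = 5·(18q), so 5 ∣ s.

(⇒) holds; (⇐) fails.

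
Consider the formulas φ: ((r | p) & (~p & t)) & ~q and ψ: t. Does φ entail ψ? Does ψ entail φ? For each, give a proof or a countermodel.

Not equivalent: only (⇒) holds.

(→) Assume the antecedent. If p is true, the antecedent cannot hold. If p is false, the antecedent forces (p = F, r = T, q = F, t = T), and t holds there. Either way t holds.

(←) This fails. Under p = F, r = F, q = F, t = T, the left side is false but the right side is true.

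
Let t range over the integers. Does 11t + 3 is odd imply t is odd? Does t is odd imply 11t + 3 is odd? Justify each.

(⇒) fails and (⇐) fails.

(→) This fails: t = 6 gives 11t + 3 = 69, which is odd, but 6 is even, not odd.

(←) This also fails: t = 5 is odd, but 11t + 3 = 58 is even, not odd.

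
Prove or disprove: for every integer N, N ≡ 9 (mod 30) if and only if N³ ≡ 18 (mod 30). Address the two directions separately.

(⟹) This fails: take N = 9. Then 9 ≡ 9 (mod 30), but 9³ = 729 ≡ 9 (mod 30), not 18.

(⟸) This fails: take N = 12. Then 12³ = 1728 ≡ 18 (mod 30), yet 12 ≡ 12 (mod 30), not 9.

Neither implication holds.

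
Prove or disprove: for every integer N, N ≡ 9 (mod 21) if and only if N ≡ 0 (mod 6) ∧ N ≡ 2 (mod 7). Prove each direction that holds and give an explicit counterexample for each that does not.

(⇒) This fails: N = 9 gives 9 ≡ 9 (mod 21) but 9 ≡ 3 (mod 6), so the conjunction on the right does not hold.

(⇐) Conversely, if N ≡ 0 (mod 6) and N ≡ 2 (mod 7), then by the Chinese remainder theorem N ≡ 30 (mod 42). Since 30 ≡ 9 (mod 21) and 21 ∣ 42, we get N ≡ 9 (mod 21).

(⇒) fails; (⇐) holds.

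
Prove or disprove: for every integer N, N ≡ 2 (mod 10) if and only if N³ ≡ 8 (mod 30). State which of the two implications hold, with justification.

Only the reverse direction holds.

Forward direction. This fails: take N = 12. Then 12 ≡ 2 (mod 10), but 12³ = 1728 ≡ 18 (mod 30), not 8.

Converse. The residues r modulo 30 with r³ ≡ 8 (mod 30) are exactly {2}, and each is ≡ 2 (mod 10).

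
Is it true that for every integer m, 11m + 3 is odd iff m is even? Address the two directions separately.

Both implications hold.

[⇒] Suppose 11m + 3 is odd. Since 11 is odd, 11m and m have the same parity, so 11m + 3 ≡ m + 3 (mod 2). As 3 is odd, 11m + 3 is odd exactly when m is even. Thus m is even.

[⇐] Conversely, suppose m is even; write m = 2j. Then 11m + 3 = 11·(2j) + 3 = 2·11j + 3, which is odd.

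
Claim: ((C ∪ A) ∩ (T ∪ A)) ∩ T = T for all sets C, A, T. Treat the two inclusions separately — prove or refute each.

(⟹) Let x ∈ ((C ∪ A) ∩ (T ∪ A)) ∩ T. Then either x ∈ C ∩ T and x ∉ A; or x ∈ A ∩ T and x ∉ C; or x ∈ C ∩ A ∩ T. In each case x ∈ T, so ((C ∪ A) ∩ (T ∪ A)) ∩ T ⊆ T.

(⟸) This inclusion fails. Take C = ∅, A = ∅, T = {1}; then 1 ∈ T but 1 ∉ ((C ∪ A) ∩ (T ∪ A)) ∩ T.

Only the forward inclusion holds.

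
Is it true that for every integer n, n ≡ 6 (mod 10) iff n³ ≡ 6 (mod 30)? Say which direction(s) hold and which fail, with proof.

(⇒) This fails: take n = 16. Then 16 ≡ 6 (mod 10), but 16³ = 4096 ≡ 16 (mod 30), not 6.

(⇐) Conversely, the residues r modulo 30 with r³ ≡ 6 (mod 30) are exactly {6}, and each is ≡ 6 (mod 10).

(⇒) fails; (⇐) holds.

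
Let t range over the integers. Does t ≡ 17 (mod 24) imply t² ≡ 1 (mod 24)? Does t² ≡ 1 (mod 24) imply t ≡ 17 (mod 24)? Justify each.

The forward direction holds; the converse fails.

(⟹) Suppose t ≡ 17 (mod 24). Write t = 24j + 17. Then (24j + 17)² = 576j² + 816j + 289 = 24(24j² + 34j + 12) + 1, so t² ≡ 1 (mod 24).

(⟸) This fails: take t = 1. Then 1² = 1 ≡ 1 (mod 24), yet 1 ≡ 1 (mod 24), not 17.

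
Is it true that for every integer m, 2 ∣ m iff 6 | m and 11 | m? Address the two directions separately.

Only the converse holds.

(→) This fails: take m = 2. Certainly 2 ∣ 2, but 6 ∤ 2.

(←) Suppose 6 ∣ m and 11 ∣ m. Any common multiple of 6 and 11 is a multiple of their lcm; here gcd(6, 11) = 1, so lcm(6, 11) = 6·11 = 66, so 66 ∣ m. Since 2 ∣ 66, it follows that 2 ∣ m.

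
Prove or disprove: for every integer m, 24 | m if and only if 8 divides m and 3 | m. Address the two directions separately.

(⇒) If 24 ∣ m, write m = 24q. Since 24 = 3·8, m = 8·(3q), so 8 ∣ m; and since 24 = 8·3, m = 3·(8q), so 3 ∣ m.

(⇐) Suppose 8 ∣ m and 3 ∣ m. Any common multiple of 8 and 3 is a multiple of their lcm; here gcd(8, 3) = 1, so lcm(8, 3) = 8·3 = 24, so 24 ∣ m.

Equivalent; both directions hold.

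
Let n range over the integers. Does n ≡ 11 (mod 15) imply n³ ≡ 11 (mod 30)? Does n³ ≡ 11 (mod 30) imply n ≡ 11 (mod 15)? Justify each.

The forward direction fails; the converse holds.

[⇐] The residues r modulo 30 with r³ ≡ 11 (mod 30) are exactly {11}, and each is ≡ 11 (mod 15).

[⇒] This fails: take n = 26. Then 26 ≡ 11 (mod 15), but 26³ = 17576 ≡ 26 (mod 30), not 11.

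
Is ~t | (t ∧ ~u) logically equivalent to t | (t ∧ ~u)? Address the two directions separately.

Neither implication holds.

[⇒] This fails. Under u = F, t = F, the left side is true but the right side is false.

[⇐] This fails. Under u = T, t = T, the left side is false but the right side is true.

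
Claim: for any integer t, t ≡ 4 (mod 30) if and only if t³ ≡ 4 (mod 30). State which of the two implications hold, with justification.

The biconditional holds.

(⇒) Suppose t ≡ 4 (mod 30). Write t = 30j + 4. Then (30j + 4)³ = 27000j³ + 10800j² + 1440j + 64 = 30(900j³ + 360j² + 48j + 2) + 4, so t³ ≡ 4 (mod 30).

(⇐) Conversely, suppose t³ ≡ 4 (mod 30). The only residue r in {0, …, 29} with r³ ≡ 4 (mod 30) is r = 4, so t ≡ 4 (mod 30).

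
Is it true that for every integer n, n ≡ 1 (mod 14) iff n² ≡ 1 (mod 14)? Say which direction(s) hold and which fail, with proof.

Only the forward direction holds.

Forward direction. Suppose n ≡ 1 (mod 14). Write n = 14j + 1. Then (14j + 1)² = 196j² + 28j + 1 = 14(14j² + 2j) + 1, so n² ≡ 1 (mod 14).

Converse. This fails: take n = 13. Then 13² = 169 ≡ 1 (mod 14), yet 13 ≡ 13 (mod 14), not 1.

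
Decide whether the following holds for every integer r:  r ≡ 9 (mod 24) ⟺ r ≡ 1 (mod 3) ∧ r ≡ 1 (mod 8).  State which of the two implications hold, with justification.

Forward direction. This fails: r = 9 gives 9 ≡ 9 (mod 24) but 9 ≡ 0 (mod 3), so the conjunction on the right does not hold.

Converse. This fails: r = 1 satisfies both congruences on the right (1 ≡ 1 mod 3 and 1 ≡ 1 mod 8) yet 1 ≡ 1 (mod 24), not 9.

Neither implication holds.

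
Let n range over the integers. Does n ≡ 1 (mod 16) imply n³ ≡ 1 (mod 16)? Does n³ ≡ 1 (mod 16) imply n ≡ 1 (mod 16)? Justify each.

Both directions hold; the statement is true.

(⟸) Suppose n³ ≡ 1 (mod 16). The only residue r in {0, …, 15} with r³ ≡ 1 (mod 16) is r = 1, so n ≡ 1 (mod 16).

(⟹) Suppose n ≡ 1 (mod 16). Write n = 16j + 1. Then (16j + 1)³ = 4096j³ + 768j² + 48j + 1 = 16(256j³ + 48j² + 3j) + 1, so n³ ≡ 1 (mod 16).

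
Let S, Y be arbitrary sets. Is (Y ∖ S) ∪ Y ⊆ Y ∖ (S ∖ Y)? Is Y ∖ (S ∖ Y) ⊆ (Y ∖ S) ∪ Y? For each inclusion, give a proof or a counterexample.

Both inclusions hold; the sets are equal.

(⟹) Let x ∈ (Y ∖ S) ∪ Y. Then either x ∈ Y and x ∉ S; or x ∈ S ∩ Y. In each case x ∈ Y ∖ (S ∖ Y), so (Y ∖ S) ∪ Y ⊆ Y ∖ (S ∖ Y).

(⟸) Let x ∈ Y ∖ (S ∖ Y). Then either x ∈ Y and x ∉ S; or x ∈ S ∩ Y. In each case x ∈ (Y ∖ S) ∪ Y, so Y ∖ (S ∖ Y) ⊆ (Y ∖ S) ∪ Y.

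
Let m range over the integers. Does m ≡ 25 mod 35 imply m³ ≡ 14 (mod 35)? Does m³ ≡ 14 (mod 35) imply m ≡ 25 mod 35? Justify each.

(⟹) This fails: take m = 25. Then 25 ≡ 25 (mod 35), but 25³ = 15625 ≡ 15 (mod 35), not 14.

(⟸) This fails: take m = 14. Then 14³ = 2744 ≡ 14 (mod 35), yet 14 ≡ 14 (mod 35), not 25.

(⇒) fails and (⇐) fails.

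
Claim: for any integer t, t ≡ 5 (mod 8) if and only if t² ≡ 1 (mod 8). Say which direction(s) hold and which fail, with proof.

[⇐] This fails: take t = 1. Then 1² = 1 ≡ 1 (mod 8), yet 1 ≡ 1 (mod 8), not 5.

[⇒] Suppose t ≡ 5 (mod 8). Write t = 8j + 5. Then (8j + 5)² = 64j² + 80j + 25 = 8(8j² + 10j + 3) + 1, so t² ≡ 1 (mod 8).

(⇒) holds; (⇐) fails.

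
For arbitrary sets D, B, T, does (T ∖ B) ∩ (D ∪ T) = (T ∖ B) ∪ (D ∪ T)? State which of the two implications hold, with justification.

(⟹) Let x ∈ (T ∖ B) ∩ (D ∪ T). Then either x ∈ T and x ∉ D, B; or x ∈ D ∩ T and x ∉ B. In each case x ∈ (T ∖ B) ∪ (D ∪ T), so (T ∖ B) ∩ (D ∪ T) ⊆ (T ∖ B) ∪ (D ∪ T).

(⟸) This inclusion fails. Take D = {1}, B = ∅, T = ∅; then 1 ∈ (T ∖ B) ∪ (D ∪ T) but 1 ∉ (T ∖ B) ∩ (D ∪ T).

(⊆) holds; (⊇) fails.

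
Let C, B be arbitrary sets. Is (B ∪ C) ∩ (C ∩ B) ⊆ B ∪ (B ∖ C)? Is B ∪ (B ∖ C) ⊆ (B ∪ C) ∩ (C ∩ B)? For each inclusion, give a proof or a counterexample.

Forward inclusion. Let x ∈ (B ∪ C) ∩ (C ∩ B). Then x ∈ C ∩ B, from which x ∈ B ∪ (B ∖ C).

Reverse inclusion. This inclusion fails. Take C = ∅, B = {1}; then 1 ∈ B ∪ (B ∖ C) but 1 ∉ (B ∪ C) ∩ (C ∩ B).

Only the forward inclusion holds.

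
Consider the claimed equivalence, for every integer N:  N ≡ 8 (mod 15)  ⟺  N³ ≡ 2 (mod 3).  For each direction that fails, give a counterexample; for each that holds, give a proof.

Forward direction. Suppose N ≡ 8 (mod 15). Then N³ ≡ 8³ = 512 (mod 15), and since 3 ∣ 15, also N³ ≡ 2 (mod 3).

Converse. This fails: take N = 2. Then 2³ = 8 ≡ 2 (mod 3), yet 2 ≡ 2 (mod 15), not 8.

The forward direction holds; the converse fails.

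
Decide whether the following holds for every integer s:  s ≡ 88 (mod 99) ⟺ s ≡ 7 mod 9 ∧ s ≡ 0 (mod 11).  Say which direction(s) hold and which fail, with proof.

[⇒] Suppose s ≡ 88 (mod 99); write s = 99j + 88. Since 9 ∣ 99, reducing mod 9 gives s ≡ 88 ≡ 7 (mod 9); since 11 ∣ 99, reducing mod 11 gives s ≡ 88 ≡ 0 (mod 11).

[⇐] Conversely, if s ≡ 7 (mod 9) and s ≡ 0 (mod 11), then by the Chinese remainder theorem s ≡ 88 (mod 99). This is exactly s ≡ 88 (mod 99).

The biconditional holds.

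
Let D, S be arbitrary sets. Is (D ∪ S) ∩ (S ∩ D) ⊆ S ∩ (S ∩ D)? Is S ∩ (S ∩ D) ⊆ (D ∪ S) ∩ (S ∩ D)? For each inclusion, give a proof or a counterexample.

Forward inclusion. Let x ∈ (D ∪ S) ∩ (S ∩ D). Then x ∈ D ∩ S, from which x ∈ S ∩ (S ∩ D).

Reverse inclusion. Let x ∈ S ∩ (S ∩ D). Then x ∈ D ∩ S, from which x ∈ (D ∪ S) ∩ (S ∩ D).

The two sets are equal.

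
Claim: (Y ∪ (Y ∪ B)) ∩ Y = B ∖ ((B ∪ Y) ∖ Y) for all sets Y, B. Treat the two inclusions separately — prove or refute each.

(⊇) Let x ∈ B ∖ ((B ∪ Y) ∖ Y). Then x ∈ Y ∩ B, from which x ∈ (Y ∪ (Y ∪ B)) ∩ Y.

(⊆) This inclusion fails. Take Y = {1}, B = ∅; then 1 ∈ (Y ∪ (Y ∪ B)) ∩ Y but 1 ∉ B ∖ ((B ∪ Y) ∖ Y).

Only the reverse inclusion holds.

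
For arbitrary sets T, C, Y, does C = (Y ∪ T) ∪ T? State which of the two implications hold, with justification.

Both inclusions fail.

(⟹) This inclusion fails. Take T = ∅, C = {1}, Y = ∅; then 1 ∈ C but 1 ∉ (Y ∪ T) ∪ T.

(⟸) This inclusion fails. Take T = {1}, C = ∅, Y = ∅; then 1 ∈ (Y ∪ T) ∪ T but 1 ∉ C.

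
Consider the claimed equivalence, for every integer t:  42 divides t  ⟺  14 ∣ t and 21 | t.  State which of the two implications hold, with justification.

The biconditional holds.

[⇒] If 42 ∣ t, write t = 42q. Since 42 = 3·14, t = 14·(3q), so 14 ∣ t; and since 42 = 2·21, t = 21·(2q), so 21 ∣ t.

[⇐] Suppose 14 ∣ t and 21 ∣ t. Any common multiple of 14 and 21 is a multiple of their lcm; here lcm(14, 21) = 14·21/gcd(14, 21) = 294/7 = 42, so 42 ∣ t.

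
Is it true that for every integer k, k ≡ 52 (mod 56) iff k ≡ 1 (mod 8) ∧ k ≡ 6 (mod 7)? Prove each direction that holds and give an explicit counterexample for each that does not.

Neither implication holds.

Forward direction. This fails: k = 52 gives 52 ≡ 52 (mod 56) but 52 ≡ 4 (mod 8), so the conjunction on the right does not hold.

Converse. This fails: k = 41 satisfies both congruences on the right (41 ≡ 1 mod 8 and 41 ≡ 6 mod 7) yet 41 ≡ 41 (mod 56), not 52.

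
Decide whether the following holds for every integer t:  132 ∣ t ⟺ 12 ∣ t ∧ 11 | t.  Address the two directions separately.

(←) Suppose 12 ∣ t and 11 ∣ t. Any common multiple of 12 and 11 is a multiple of their lcm; here gcd(12, 11) = 1, so lcm(12, 11) = 12·11 = 132, so 132 ∣ t.

(→) If 132 ∣ t, write t = 132q. Since 132 = 11·12, t = 12·(11q), so 12 ∣ t; and since 132 = 12·11, t = 11·(12q), so 11 ∣ t.

Both directions hold; the statement is true.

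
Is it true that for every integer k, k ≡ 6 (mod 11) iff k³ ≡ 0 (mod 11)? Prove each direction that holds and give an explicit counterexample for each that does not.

Forward direction. This fails: take k = 6. Then 6 ≡ 6 (mod 11), but 6³ = 216 ≡ 7 (mod 11), not 0.

Converse. This fails: take k = 0. Then 0³ = 0 ≡ 0 (mod 11), yet 0 ≡ 0 (mod 11), not 6.

Neither direction holds.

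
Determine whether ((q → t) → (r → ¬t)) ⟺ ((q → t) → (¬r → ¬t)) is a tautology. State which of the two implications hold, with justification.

Neither direction holds.

(⇒) This fails. Under r = F, t = T, q = F, the left side is true but the right side is false.

(⇐) This fails. Under r = T, t = T, q = F, the left side is false but the right side is true.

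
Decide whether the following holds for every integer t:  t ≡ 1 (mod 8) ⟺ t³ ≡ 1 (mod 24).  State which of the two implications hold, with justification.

(⟹) This fails: take t = 9. Then 9 ≡ 1 (mod 8), but 9³ = 729 ≡ 9 (mod 24), not 1.

(⟸) Conversely, the residues r modulo 24 with r³ ≡ 1 (mod 24) are exactly {1}, and each is ≡ 1 (mod 8).

Not equivalent: only (⇐) holds.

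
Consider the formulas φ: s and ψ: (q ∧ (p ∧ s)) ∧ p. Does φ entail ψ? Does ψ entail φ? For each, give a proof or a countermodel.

(→) This fails. Under s = T, q = F, p = F, the left side is true but the right side is false.

(←) Assume the antecedent. If s is true, s reduces to true regardless of the other variables. If s is false, the antecedent cannot hold. Either way s holds.

(⇒) fails; (⇐) holds.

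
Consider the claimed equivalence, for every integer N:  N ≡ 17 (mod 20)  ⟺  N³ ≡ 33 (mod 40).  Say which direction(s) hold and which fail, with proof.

Only the converse holds.

Forward direction. This fails: take N = 37. Then 37 ≡ 17 (mod 20), but 37³ = 50653 ≡ 13 (mod 40), not 33.

Converse. The residues r modulo 40 with r³ ≡ 33 (mod 40) are exactly {17}, and each is ≡ 17 (mod 20).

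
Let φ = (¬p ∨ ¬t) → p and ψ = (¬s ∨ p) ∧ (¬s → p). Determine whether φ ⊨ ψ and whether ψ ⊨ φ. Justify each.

Equivalent; both directions hold.

(→) Assume the antecedent. If s is true, the antecedent forces (s = T, p = T, t = F) or (s = T, p = T, t = T), and (¬s ∨ p) ∧ (¬s → p) holds there. If s is false, the antecedent forces (s = F, p = T, t = F) or (s = F, p = T, t = T), and (¬s ∨ p) ∧ (¬s → p) holds there. Either way (¬s ∨ p) ∧ (¬s → p) holds.

(←) Assume the antecedent. If s is true, the antecedent forces (s = T, p = T, t = F) or (s = T, p = T, t = T), and (¬p ∨ ¬t) → p holds there. If s is false, the antecedent forces (s = F, p = T, t = F) or (s = F, p = T, t = T), and (¬p ∨ ¬t) → p holds there. Either way (¬p ∨ ¬t) → p holds.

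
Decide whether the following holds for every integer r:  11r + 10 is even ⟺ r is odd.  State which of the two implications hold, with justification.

(⇒) This fails: r = 2 gives 11r + 10 = 32, which is even, but 2 is even, not odd.

(⇐) This also fails: r = 5 is odd, but 11r + 10 = 65 is odd, not even.

Neither direction holds.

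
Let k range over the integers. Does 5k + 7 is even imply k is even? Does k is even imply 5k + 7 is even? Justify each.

(→) This fails: k = 5 gives 5k + 7 = 32, which is even, but 5 is odd, not even.

(←) This also fails: k = 4 is even, but 5k + 7 = 27 is odd, not even.

(⇒) fails and (⇐) fails.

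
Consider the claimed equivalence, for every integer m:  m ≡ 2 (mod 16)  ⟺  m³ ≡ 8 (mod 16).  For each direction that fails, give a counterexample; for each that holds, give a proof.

(⇒) holds; (⇐) fails.

(⟹) Suppose m ≡ 2 (mod 16). Write m = 16j + 2. Then (16j + 2)³ = 4096j³ + 1536j² + 192j + 8 = 16(256j³ + 96j² + 12j) + 8, so m³ ≡ 8 (mod 16).

(⟸) This fails: take m = 6. Then 6³ = 216 ≡ 8 (mod 16), yet 6 ≡ 6 (mod 16), not 2.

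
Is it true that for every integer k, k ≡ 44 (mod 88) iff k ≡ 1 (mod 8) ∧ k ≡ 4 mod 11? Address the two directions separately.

(⟹) This fails: k = 44 gives 44 ≡ 44 (mod 88) but 44 ≡ 4 (mod 8), so the conjunction on the right does not hold.

(⟸) This fails: k = 81 satisfies both congruences on the right (81 ≡ 1 mod 8 and 81 ≡ 4 mod 11) yet 81 ≡ 81 (mod 88), not 44.

(⇒) fails and (⇐) fails.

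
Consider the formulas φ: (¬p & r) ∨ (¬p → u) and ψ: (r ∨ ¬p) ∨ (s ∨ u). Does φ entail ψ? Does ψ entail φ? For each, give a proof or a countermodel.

(→) This fails. Under p = T, u = F, s = F, r = F, the left side is true but the right side is false.

(←) This fails. Under p = F, u = F, s = F, r = F, the left side is false but the right side is true.

Both directions fail.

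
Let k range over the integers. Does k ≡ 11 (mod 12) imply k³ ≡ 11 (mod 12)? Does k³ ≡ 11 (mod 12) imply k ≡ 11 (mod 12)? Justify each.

(⟹) Suppose k ≡ 11 (mod 12). Write k = 12j + 11. Then (12j + 11)³ = 1728j³ + 4752j² + 4356j + 1331 = 12(144j³ + 396j² + 363j + 110) + 11, so k³ ≡ 11 (mod 12).

(⟸) Conversely, suppose k³ ≡ 11 (mod 12). The only residue r in {0, …, 11} with r³ ≡ 11 (mod 12) is r = 11, so k ≡ 11 (mod 12).

Both directions hold.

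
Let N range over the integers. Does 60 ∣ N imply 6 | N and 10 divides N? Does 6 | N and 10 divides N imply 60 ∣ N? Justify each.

Forward direction. If 60 ∣ N, write N = 60q. Since 60 = 10·6, N = 6·(10q), so 6 ∣ N; and since 60 = 6·10, N = 10·(6q), so 10 ∣ N.

Converse. This fails: take N = 30. Both 6 ∣ 30 and 10 ∣ 30, yet 30 is not a multiple of 60 (since 30 = 0·60 + 30), so 60 ∤ 30.

Only the forward direction holds.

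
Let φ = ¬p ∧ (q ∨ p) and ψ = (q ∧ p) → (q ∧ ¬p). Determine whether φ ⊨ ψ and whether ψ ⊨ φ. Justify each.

(⇐) This fails. Under p = F, q = F, the left side is false but the right side is true.

(⇒) Assume the antecedent. If p is true, the antecedent cannot hold. If p is false, (q ∧ p) → (q ∧ ¬p) reduces to true regardless of the other variables. Either way (q ∧ p) → (q ∧ ¬p) holds.

Not equivalent: only (⇒) holds.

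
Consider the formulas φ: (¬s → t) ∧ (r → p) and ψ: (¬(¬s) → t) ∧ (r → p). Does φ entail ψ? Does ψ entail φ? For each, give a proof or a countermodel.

Neither implication holds.

(⇒) This fails. Under r = F, s = T, t = F, p = F, the left side is true but the right side is false.

(⇐) This fails. Under r = F, s = F, t = F, p = F, the left side is false but the right side is true.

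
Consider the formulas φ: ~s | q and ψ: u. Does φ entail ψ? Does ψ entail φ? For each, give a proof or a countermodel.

(→) This fails. Under s = F, u = F, q = F, the left side is true but the right side is false.

(←) This fails. Under s = T, u = T, q = F, the left side is false but the right side is true.

Neither implication holds.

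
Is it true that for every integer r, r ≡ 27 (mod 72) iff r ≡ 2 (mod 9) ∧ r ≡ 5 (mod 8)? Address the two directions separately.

Forward direction. This fails: r = 27 gives 27 ≡ 27 (mod 72) but 27 ≡ 0 (mod 9), so the conjunction on the right does not hold.

Converse. This fails: r = 29 satisfies both congruences on the right (29 ≡ 2 mod 9 and 29 ≡ 5 mod 8) yet 29 ≡ 29 (mod 72), not 27.

Neither implication holds.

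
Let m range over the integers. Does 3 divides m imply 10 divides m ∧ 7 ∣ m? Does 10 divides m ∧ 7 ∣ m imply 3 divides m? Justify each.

(⇒) fails and (⇐) fails.

Forward direction. This fails: take m = 3. Certainly 3 ∣ 3, but 10 ∤ 3.

Converse. This fails: take m = 70. Both 10 ∣ 70 and 7 ∣ 70, yet 70 is not a multiple of 3 (since 70 = 23·3 + 1), so 3 ∤ 70.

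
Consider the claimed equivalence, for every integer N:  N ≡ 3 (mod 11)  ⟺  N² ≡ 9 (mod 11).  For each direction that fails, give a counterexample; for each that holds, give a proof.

[⇒] Suppose N ≡ 3 (mod 11). Write N = 11j + 3. Then (11j + 3)² = 121j² + 66j + 9 = 11(11j² + 6j) + 9, so N² ≡ 9 (mod 11).

[⇐] This fails: take N = 8. Then 8² = 64 ≡ 9 (mod 11), yet 8 ≡ 8 (mod 11), not 3.

Not equivalent: only (⇒) holds.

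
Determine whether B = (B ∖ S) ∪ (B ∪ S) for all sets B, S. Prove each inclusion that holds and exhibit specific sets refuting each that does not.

Forward inclusion. Let x ∈ B. Then either x ∈ B and x ∉ S; or x ∈ B ∩ S. In each case x ∈ (B ∖ S) ∪ (B ∪ S), so B ⊆ (B ∖ S) ∪ (B ∪ S).

Reverse inclusion. This inclusion fails. Take B = ∅, S = {1}; then 1 ∈ (B ∖ S) ∪ (B ∪ S) but 1 ∉ B.

Only the forward inclusion holds.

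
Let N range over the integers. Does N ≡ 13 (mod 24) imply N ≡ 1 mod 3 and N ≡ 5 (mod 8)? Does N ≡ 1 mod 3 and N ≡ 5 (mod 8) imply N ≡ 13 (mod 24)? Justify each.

(⇒) Suppose N ≡ 13 (mod 24); write N = 24j + 13. Since 3 ∣ 24, reducing mod 3 gives N ≡ 13 ≡ 1 (mod 3); since 8 ∣ 24, reducing mod 8 gives N ≡ 13 ≡ 5 (mod 8).

(⇐) Conversely, if N ≡ 1 (mod 3) and N ≡ 5 (mod 8), then by the Chinese remainder theorem N ≡ 13 (mod 24). This is exactly N ≡ 13 (mod 24).

Equivalent; both directions hold.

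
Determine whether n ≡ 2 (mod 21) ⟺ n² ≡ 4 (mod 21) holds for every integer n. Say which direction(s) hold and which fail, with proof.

(→) Suppose n ≡ 2 (mod 21). Write n = 21j + 2. Then (21j + 2)² = 441j² + 84j + 4 = 21(21j² + 4j) + 4, so n² ≡ 4 (mod 21).

(←) This fails: take n = 5. Then 5² = 25 ≡ 4 (mod 21), yet 5 ≡ 5 (mod 21), not 2.

(⇒) holds; (⇐) fails.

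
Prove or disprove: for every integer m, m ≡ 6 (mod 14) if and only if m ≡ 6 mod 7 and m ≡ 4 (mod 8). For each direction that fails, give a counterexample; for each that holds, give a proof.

The forward direction fails; the converse holds.

(⟹) This fails: m = 48 gives 48 ≡ 6 (mod 14) but 48 ≡ 0 (mod 8), so the conjunction on the right does not hold.

(⟸) Conversely, if m ≡ 6 (mod 7) and m ≡ 4 (mod 8), then by the Chinese remainder theorem m ≡ 20 (mod 56). Since 20 ≡ 6 (mod 14) and 14 ∣ 56, we get m ≡ 6 (mod 14).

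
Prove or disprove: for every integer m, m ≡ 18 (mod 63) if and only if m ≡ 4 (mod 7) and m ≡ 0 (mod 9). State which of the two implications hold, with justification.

(⟹) Suppose m ≡ 18 (mod 63); write m = 63j + 18. Since 7 ∣ 63, reducing mod 7 gives m ≡ 18 ≡ 4 (mod 7); since 9 ∣ 63, reducing mod 9 gives m ≡ 18 ≡ 0 (mod 9).

(⟸) Conversely, if m ≡ 4 (mod 7) and m ≡ 0 (mod 9), then by the Chinese remainder theorem m ≡ 18 (mod 63). This is exactly m ≡ 18 (mod 63).

Equivalent; both directions hold.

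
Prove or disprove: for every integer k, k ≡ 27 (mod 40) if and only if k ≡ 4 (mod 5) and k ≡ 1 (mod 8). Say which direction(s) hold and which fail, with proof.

(⟹) This fails: k = 27 gives 27 ≡ 27 (mod 40) but 27 ≡ 2 (mod 5), so the conjunction on the right does not hold.

(⟸) This fails: k = 9 satisfies both congruences on the right (9 ≡ 4 mod 5 and 9 ≡ 1 mod 8) yet 9 ≡ 9 (mod 40), not 27.

Both directions fail.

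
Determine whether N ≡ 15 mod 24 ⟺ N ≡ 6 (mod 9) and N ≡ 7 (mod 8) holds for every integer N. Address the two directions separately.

[⇐] If N ≡ 6 (mod 9) and N ≡ 7 (mod 8), then by the Chinese remainder theorem N ≡ 15 (mod 72). Since 15 ≡ 15 (mod 24) and 24 ∣ 72, we get N ≡ 15 (mod 24).

[⇒] This fails: N = 63 gives 63 ≡ 15 (mod 24) but 63 ≡ 0 (mod 9), so the conjunction on the right does not hold.

Only the converse holds.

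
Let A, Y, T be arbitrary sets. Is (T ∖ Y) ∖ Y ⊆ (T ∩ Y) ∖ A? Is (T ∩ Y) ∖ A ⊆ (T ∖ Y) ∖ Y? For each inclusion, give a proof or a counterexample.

Both inclusions fail.

(⟹) This inclusion fails. Take A = ∅, Y = ∅, T = {1}; then 1 ∈ (T ∖ Y) ∖ Y but 1 ∉ (T ∩ Y) ∖ A.

(⟸) This inclusion fails. Take A = ∅, Y = {1}, T = {1}; then 1 ∈ (T ∩ Y) ∖ A but 1 ∉ (T ∖ Y) ∖ Y.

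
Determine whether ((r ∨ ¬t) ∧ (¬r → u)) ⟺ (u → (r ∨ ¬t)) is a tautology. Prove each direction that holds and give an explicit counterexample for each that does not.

(←) This fails. Under u = F, t = F, r = F, the left side is false but the right side is true.

(→) Assume the antecedent. If t is true, the antecedent forces (u = F, t = T, r = T) or (u = T, t = T, r = T), and u → (r ∨ ¬t) holds there. If t is false, u → (r ∨ ¬t) reduces to true regardless of the other variables. Either way u → (r ∨ ¬t) holds.

Only the forward implication holds.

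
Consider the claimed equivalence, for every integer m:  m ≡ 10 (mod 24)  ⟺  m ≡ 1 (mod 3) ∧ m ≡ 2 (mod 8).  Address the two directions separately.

[⇒] Suppose m ≡ 10 (mod 24); write m = 24j + 10. Since 3 ∣ 24, reducing mod 3 gives m ≡ 10 ≡ 1 (mod 3); since 8 ∣ 24, reducing mod 8 gives m ≡ 10 ≡ 2 (mod 8).

[⇐] Conversely, if m ≡ 1 (mod 3) and m ≡ 2 (mod 8), then by the Chinese remainder theorem m ≡ 10 (mod 24). This is exactly m ≡ 10 (mod 24).

Both directions hold.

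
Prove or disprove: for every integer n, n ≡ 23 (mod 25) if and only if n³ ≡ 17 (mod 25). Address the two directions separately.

Converse. Suppose n³ ≡ 17 (mod 25). The only residue r in {0, …, 24} with r³ ≡ 17 (mod 25) is r = 23, so n ≡ 23 (mod 25).

Forward direction. Suppose n ≡ 23 (mod 25). Write n = 25j + 23. Then (25j + 23)³ = 15625j³ + 43125j² + 39675j + 12167 = 25(625j³ + 1725j² + 1587j + 486) + 17, so n³ ≡ 17 (mod 25).

Equivalent; both directions hold.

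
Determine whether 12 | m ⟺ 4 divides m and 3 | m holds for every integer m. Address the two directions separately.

Both implications hold.

Forward direction. If 12 ∣ m, write m = 12q. Since 12 = 3·4, m = 4·(3q), so 4 ∣ m; and since 12 = 4·3, m = 3·(4q), so 3 ∣ m.

Converse. Suppose 4 ∣ m and 3 ∣ m. Any common multiple of 4 and 3 is a multiple of their lcm; here gcd(4, 3) = 1, so lcm(4, 3) = 4·3 = 12, so 12 ∣ m.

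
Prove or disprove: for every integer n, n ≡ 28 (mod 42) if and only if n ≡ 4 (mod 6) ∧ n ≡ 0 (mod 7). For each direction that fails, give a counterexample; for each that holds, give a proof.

The biconditional holds.

(→) Suppose n ≡ 28 (mod 42); write n = 42j + 28. Since 6 ∣ 42, reducing mod 6 gives n ≡ 28 ≡ 4 (mod 6); since 7 ∣ 42, reducing mod 7 gives n ≡ 28 ≡ 0 (mod 7).

(←) Conversely, if n ≡ 4 (mod 6) and n ≡ 0 (mod 7), then by the Chinese remainder theorem n ≡ 28 (mod 42). This is exactly n ≡ 28 (mod 42).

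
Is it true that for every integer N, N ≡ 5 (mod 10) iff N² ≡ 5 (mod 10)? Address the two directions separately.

(⇒) Suppose N ≡ 5 (mod 10). Write N = 10j + 5. Then (10j + 5)² = 100j² + 100j + 25 = 10(10j² + 10j + 2) + 5, so N² ≡ 5 (mod 10).

(⇐) For the converse, argue contrapositively. If N ≢ 5 (mod 10), then N is congruent to one of 0, 1, 2, 3, 4, 6, 7, 8, 9 modulo 10, and these give N² ≡ 0, 1, 4, 9, 6, 6, 9, 4, 1 respectively — never 5.

Both directions hold; the statement is true.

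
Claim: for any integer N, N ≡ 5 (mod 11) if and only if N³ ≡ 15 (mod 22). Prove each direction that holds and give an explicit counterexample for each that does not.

Forward direction. This fails: take N = 16. Then 16 ≡ 5 (mod 11), but 16³ = 4096 ≡ 4 (mod 22), not 15.

Converse. The residues r modulo 22 with r³ ≡ 15 (mod 22) are exactly {5}, and each is ≡ 5 (mod 11).

(⇒) fails; (⇐) holds.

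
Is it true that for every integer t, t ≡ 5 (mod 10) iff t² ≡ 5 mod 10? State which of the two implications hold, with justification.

(⟹) Suppose t ≡ 5 (mod 10). Write t = 10j + 5. Then (10j + 5)² = 100j² + 100j + 25 = 10(10j² + 10j + 2) + 5, so t² ≡ 5 (mod 10).

(⟸) Conversely, suppose t² ≡ 5 (mod 10). The only residue r in {0, …, 9} with r² ≡ 5 (mod 10) is r = 5, so t ≡ 5 (mod 10).

Both directions hold; the statement is true.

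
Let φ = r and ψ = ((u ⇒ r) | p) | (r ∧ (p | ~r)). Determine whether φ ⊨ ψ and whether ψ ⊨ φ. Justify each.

(⟸) This fails. Under r = F, u = F, p = F, the left side is false but the right side is true.

(⟹) Assume the antecedent. If r is true, ((u ⇒ r) | p) | (r ∧ (p | ~r)) reduces to true regardless of the other variables. If r is false, the antecedent cannot hold. Either way ((u ⇒ r) | p) | (r ∧ (p | ~r)) holds.

Only the forward implication holds.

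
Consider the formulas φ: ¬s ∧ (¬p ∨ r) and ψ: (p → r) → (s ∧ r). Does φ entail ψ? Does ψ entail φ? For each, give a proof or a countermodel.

(⟹) This fails. Under s = F, r = F, p = F, the left side is true but the right side is false.

(⟸) This fails. Under s = T, r = T, p = F, the left side is false but the right side is true.

Both directions fail.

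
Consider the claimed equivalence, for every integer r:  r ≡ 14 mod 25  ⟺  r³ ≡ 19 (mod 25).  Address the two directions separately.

(⇒) Suppose r ≡ 14 mod 25. Write r = 25j + 14. Then (25j + 14)³ = 15625j³ + 26250j² + 14700j + 2744 = 25(625j³ + 1050j² + 588j + 109) + 19, so r³ ≡ 19 (mod 25).

(⇐) Conversely, suppose r³ ≡ 19 (mod 25). The only residue r in {0, …, 24} with r³ ≡ 19 (mod 25) is r = 14, so r ≡ 14 (mod 25).

Both directions hold.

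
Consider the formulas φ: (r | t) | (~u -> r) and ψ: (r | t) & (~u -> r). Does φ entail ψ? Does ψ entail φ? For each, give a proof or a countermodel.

(←) Assume the antecedent. If u is true, (r | t) | (~u -> r) reduces to true regardless of the other variables. If u is false, the antecedent forces (u = F, r = T, t = F) or (u = F, r = T, t = T), and (r | t) | (~u -> r) holds there. Either way (r | t) | (~u -> r) holds.

(→) This fails. Under u = T, r = F, t = F, the left side is true but the right side is false.

Only the reverse direction holds.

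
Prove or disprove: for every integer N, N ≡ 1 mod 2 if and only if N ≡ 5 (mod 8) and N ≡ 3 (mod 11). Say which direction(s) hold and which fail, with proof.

Only the converse holds.

(⟸) If N ≡ 5 (mod 8) and N ≡ 3 (mod 11), then by the Chinese remainder theorem N ≡ 69 (mod 88). Since 69 ≡ 1 (mod 2) and 2 ∣ 88, we get N ≡ 1 (mod 2).

(⟹) This fails: N = 1 gives 1 ≡ 1 (mod 2) but 1 ≡ 1 (mod 8), so the conjunction on the right does not hold.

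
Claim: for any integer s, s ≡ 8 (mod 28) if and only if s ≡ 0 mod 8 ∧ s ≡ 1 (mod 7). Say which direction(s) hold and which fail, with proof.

(⇒) fails; (⇐) holds.

(⟹) This fails: s = 36 gives 36 ≡ 8 (mod 28) but 36 ≡ 4 (mod 8), so the conjunction on the right does not hold.

(⟸) Conversely, if s ≡ 0 (mod 8) and s ≡ 1 (mod 7), then by the Chinese remainder theorem s ≡ 8 (mod 56). Since 8 ≡ 8 (mod 28) and 28 ∣ 56, we get s ≡ 8 (mod 28).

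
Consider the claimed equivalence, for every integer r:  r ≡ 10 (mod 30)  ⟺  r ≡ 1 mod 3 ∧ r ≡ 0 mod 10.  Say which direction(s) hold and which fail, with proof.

Equivalent; both directions hold.

(⇒) Suppose r ≡ 10 (mod 30); write r = 30j + 10. Since 3 ∣ 30, reducing mod 3 gives r ≡ 10 ≡ 1 (mod 3); since 10 ∣ 30, reducing mod 10 gives r ≡ 10 ≡ 0 (mod 10).

(⇐) Conversely, if r ≡ 1 (mod 3) and r ≡ 0 (mod 10), then by the Chinese remainder theorem r ≡ 10 (mod 30). This is exactly r ≡ 10 (mod 30).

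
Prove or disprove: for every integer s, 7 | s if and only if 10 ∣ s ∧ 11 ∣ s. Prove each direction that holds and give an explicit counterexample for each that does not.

Neither implication holds.

(→) This fails: take s = 7. Certainly 7 ∣ 7, but 10 ∤ 7.

(←) This fails: take s = 110. Both 10 ∣ 110 and 11 ∣ 110, yet 110 is not a multiple of 7 (since 110 = 15·7 + 5), so 7 ∤ 110.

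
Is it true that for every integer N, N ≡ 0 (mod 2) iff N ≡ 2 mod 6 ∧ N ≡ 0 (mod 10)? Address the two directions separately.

Not equivalent: only (⇐) holds.

(→) This fails: N = 0 gives 0 ≡ 0 (mod 2) but 0 ≡ 0 (mod 6), so the conjunction on the right does not hold.

(←) Conversely, if N ≡ 2 (mod 6) and N ≡ 0 (mod 10), then by the Chinese remainder theorem N ≡ 20 (mod 30). Since 20 ≡ 0 (mod 2) and 2 ∣ 30, we get N ≡ 0 (mod 2).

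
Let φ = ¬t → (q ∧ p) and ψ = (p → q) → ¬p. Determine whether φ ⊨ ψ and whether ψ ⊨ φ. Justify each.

Both directions fail.

[⇒] This fails. Under q = T, t = F, p = T, the left side is true but the right side is false.

[⇐] This fails. Under q = F, t = F, p = F, the left side is false but the right side is true.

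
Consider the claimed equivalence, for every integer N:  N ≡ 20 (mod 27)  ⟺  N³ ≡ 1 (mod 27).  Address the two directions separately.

(→) This fails: take N = 20. Then 20 ≡ 20 (mod 27), but 20³ = 8000 ≡ 8 (mod 27), not 1.

(←) This fails: take N = 1. Then 1³ = 1 ≡ 1 (mod 27), yet 1 ≡ 1 (mod 27), not 20.

Neither direction holds.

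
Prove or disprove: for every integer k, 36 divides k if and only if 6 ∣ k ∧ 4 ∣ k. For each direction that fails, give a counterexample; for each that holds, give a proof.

[⇒] If 36 ∣ k, write k = 36q. Since 36 = 6·6, k = 6·(6q), so 6 ∣ k; and since 36 = 9·4, k = 4·(9q), so 4 ∣ k.

[⇐] This fails: take k = 12. Both 6 ∣ 12 and 4 ∣ 12, yet 12 is not a multiple of 36 (since 12 = 0·36 + 12), so 36 ∤ 12.

Not equivalent: only (⇒) holds.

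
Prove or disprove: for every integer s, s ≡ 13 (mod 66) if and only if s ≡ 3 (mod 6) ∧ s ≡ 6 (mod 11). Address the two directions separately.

Both directions fail.

(⟹) This fails: s = 13 gives 13 ≡ 13 (mod 66) but 13 ≡ 1 (mod 6), so the conjunction on the right does not hold.

(⟸) This fails: s = 39 satisfies both congruences on the right (39 ≡ 3 mod 6 and 39 ≡ 6 mod 11) yet 39 ≡ 39 (mod 66), not 13.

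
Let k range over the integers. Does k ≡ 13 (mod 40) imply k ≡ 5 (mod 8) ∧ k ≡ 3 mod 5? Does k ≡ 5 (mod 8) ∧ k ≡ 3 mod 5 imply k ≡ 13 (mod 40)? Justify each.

Both directions hold.

(⟹) Suppose k ≡ 13 (mod 40); write k = 40j + 13. Since 8 ∣ 40, reducing mod 8 gives k ≡ 13 ≡ 5 (mod 8); since 5 ∣ 40, reducing mod 5 gives k ≡ 13 ≡ 3 (mod 5).

(⟸) Conversely, if k ≡ 5 (mod 8) and k ≡ 3 (mod 5), then by the Chinese remainder theorem k ≡ 13 (mod 40). This is exactly k ≡ 13 (mod 40).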